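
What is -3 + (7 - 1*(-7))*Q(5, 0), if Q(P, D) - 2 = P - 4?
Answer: 39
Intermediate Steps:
Q(P, D) = -2 + P (Q(P, D) = 2 + (P - 4) = 2 + (-4 + P) = -2 + P)
-3 + (7 - 1*(-7))*Q(5, 0) = -3 + (7 - 1*(-7))*(-2 + 5) = -3 + (7 + 7)*3 = -3 + 14*3 = -3 + 42 = 39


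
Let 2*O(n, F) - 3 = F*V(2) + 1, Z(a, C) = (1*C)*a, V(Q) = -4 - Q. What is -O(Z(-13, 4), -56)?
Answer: -170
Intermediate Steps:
Z(a, C) = C*a
O(n, F) = 2 - 3*F (O(n, F) = 3/2 + (F*(-4 - 1*2) + 1)/2 = 3/2 + (F*(-4 - 2) + 1)/2 = 3/2 + (F*(-6) + 1)/2 = 3/2 + (-6*F + 1)/2 = 3/2 + (1 - 6*F)/2 = 3/2 + (½ - 3*F) = 2 - 3*F)
-O(Z(-13, 4), -56) = -(2 - 3*(-56)) = -(2 + 168) = -1*170 = -170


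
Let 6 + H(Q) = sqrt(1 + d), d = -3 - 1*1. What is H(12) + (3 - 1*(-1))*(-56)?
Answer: -230 + I*sqrt(3) ≈ -230.0 + 1.732*I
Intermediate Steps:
d = -4 (d = -3 - 1 = -4)
H(Q) = -6 + I*sqrt(3) (H(Q) = -6 + sqrt(1 - 4) = -6 + sqrt(-3) = -6 + I*sqrt(3))
H(12) + (3 - 1*(-1))*(-56) = (-6 + I*sqrt(3)) + (3 - 1*(-1))*(-56) = (-6 + I*sqrt(3)) + (3 + 1)*(-56) = (-6 + I*sqrt(3)) + 4*(-56) = (-6 + I*sqrt(3)) - 224 = -230 + I*sqrt(3)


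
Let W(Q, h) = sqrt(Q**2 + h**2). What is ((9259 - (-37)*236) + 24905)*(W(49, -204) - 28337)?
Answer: -1215543952 + 42896*sqrt(44017) ≈ -1.2065e+9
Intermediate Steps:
((9259 - (-37)*236) + 24905)*(W(49, -204) - 28337) = ((9259 - (-37)*236) + 24905)*(sqrt(49**2 + (-204)**2) - 28337) = ((9259 - 1*(-8732)) + 24905)*(sqrt(2401 + 41616) - 28337) = ((9259 + 8732) + 24905)*(sqrt(44017) - 28337) = (17991 + 24905)*(-28337 + sqrt(44017)) = 42896*(-28337 + sqrt(44017)) = -1215543952 + 42896*sqrt(44017)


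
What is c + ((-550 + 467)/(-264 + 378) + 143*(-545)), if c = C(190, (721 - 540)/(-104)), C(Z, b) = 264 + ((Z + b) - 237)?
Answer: -460726937/5928 ≈ -77721.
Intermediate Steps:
C(Z, b) = 27 + Z + b (C(Z, b) = 264 + (-237 + Z + b) = 27 + Z + b)
c = 22387/104 (c = 27 + 190 + (721 - 540)/(-104) = 27 + 190 + 181*(-1/104) = 27 + 190 - 181/104 = 22387/104 ≈ 215.26)
c + ((-550 + 467)/(-264 + 378) + 143*(-545)) = 22387/104 + ((-550 + 467)/(-264 + 378) + 143*(-545)) = 22387/104 + (-83/114 - 77935) = 22387/104 - 8884673/114 = -460726937/5928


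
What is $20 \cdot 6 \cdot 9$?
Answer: $1080$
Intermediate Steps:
$20 \cdot 6 \cdot 9 = 120 \cdot 9 = 1080$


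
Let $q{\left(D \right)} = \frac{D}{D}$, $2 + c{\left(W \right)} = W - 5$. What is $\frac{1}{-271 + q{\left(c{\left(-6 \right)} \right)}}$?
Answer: $- \frac{1}{270} \approx -0.0037037$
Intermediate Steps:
$c{\left(W \right)} = -7 + W$ ($c{\left(W \right)} = -2 + \left(W - 5\right) = -2 + \left(-5 + W\right) = -7 + W$)
$q{\left(D \right)} = 1$
$\frac{1}{-271 + q{\left(c{\left(-6 \right)} \right)}} = \frac{1}{-271 + 1} = \frac{1}{-270} = - \frac{1}{270}$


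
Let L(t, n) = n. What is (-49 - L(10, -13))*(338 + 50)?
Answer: -13968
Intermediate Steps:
(-49 - L(10, -13))*(338 + 50) = (-49 - 1*(-13))*(338 + 50) = (-49 + 13)*388 = -36*388 = -13968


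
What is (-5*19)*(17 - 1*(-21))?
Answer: -3610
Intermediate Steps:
(-5*19)*(17 - 1*(-21)) = -95*(17 + 21) = -95*38 = -3610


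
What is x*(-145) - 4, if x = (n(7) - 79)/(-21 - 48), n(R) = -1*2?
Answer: -4007/23 ≈ -174.22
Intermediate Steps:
n(R) = -2
x = 27/23 (x = (-2 - 79)/(-21 - 48) = -81/(-69) = -81*(-1/69) = 27/23 ≈ 1.1739)
x*(-145) - 4 = (27/23)*(-145) - 4 = -3915/23 - 4 = -4007/23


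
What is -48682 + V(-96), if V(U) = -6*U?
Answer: -48106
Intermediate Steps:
-48682 + V(-96) = -48682 - 6*(-96) = -48682 + 576 = -48106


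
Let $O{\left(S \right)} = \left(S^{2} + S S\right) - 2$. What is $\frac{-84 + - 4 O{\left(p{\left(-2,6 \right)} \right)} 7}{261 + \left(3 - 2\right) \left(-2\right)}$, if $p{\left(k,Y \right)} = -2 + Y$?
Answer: $- \frac{132}{37} \approx -3.5676$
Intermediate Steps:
$O{\left(S \right)} = -2 + 2 S^{2}$ ($O{\left(S \right)} = \left(S^{2} + S^{2}\right) - 2 = 2 S^{2} - 2 = -2 + 2 S^{2}$)
$\frac{-84 + - 4 O{\left(p{\left(-2,6 \right)} \right)} 7}{261 + \left(3 - 2\right) \left(-2\right)} = \frac{-84 + - 4 \left(-2 + 2 \left(-2 + 6\right)^{2}\right) 7}{261 + \left(3 - 2\right) \left(-2\right)} = \frac{-84 + - 4 \left(-2 + 2 \cdot 4^{2}\right) 7}{261 + 1 \left(-2\right)} = \frac{-84 + - 4 \left(-2 + 2 \cdot 16\right) 7}{261 - 2} = \frac{-84 + - 4 \left(-2 + 32\right) 7}{259} = \left(-84 + \left(-4\right) 30 \cdot 7\right) \frac{1}{259} = \left(-84 - 840\right) \frac{1}{259} = \left(-924\right) \frac{1}{259} = - \frac{132}{37}$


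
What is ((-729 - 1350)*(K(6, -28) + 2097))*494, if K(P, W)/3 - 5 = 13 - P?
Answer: -2190646458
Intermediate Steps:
K(P, W) = 54 - 3*P (K(P, W) = 15 + 3*(13 - P) = 15 + (39 - 3*P) = 54 - 3*P)
((-729 - 1350)*(K(6, -28) + 2097))*494 = ((-729 - 1350)*((54 - 3*6) + 2097))*494 = -2079*((54 - 18) + 2097)*494 = -2079*(36 + 2097)*494 = -2079*2133*494 = -4434507*494 = -2190646458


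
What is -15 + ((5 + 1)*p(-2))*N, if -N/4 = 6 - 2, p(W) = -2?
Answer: 177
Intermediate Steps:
N = -16 (N = -4*(6 - 2) = -4*4 = -16)
-15 + ((5 + 1)*p(-2))*N = -15 + ((5 + 1)*(-2))*(-16) = -15 + (6*(-2))*(-16) = -15 - 12*(-16) = -15 + 192 = 177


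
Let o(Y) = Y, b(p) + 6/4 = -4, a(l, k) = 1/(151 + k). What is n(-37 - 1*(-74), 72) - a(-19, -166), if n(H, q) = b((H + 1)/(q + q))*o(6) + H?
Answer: 61/15 ≈ 4.0667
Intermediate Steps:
b(p) = -11/2 (b(p) = -3/2 - 4 = -11/2)
n(H, q) = -33 + H (n(H, q) = -11/2*6 + H = -33 + H)
n(-37 - 1*(-74), 72) - a(-19, -166) = (-33 + (-37 - 1*(-74))) - 1/(151 - 166) = (-33 + (-37 + 74)) - 1/(-15) = (-33 + 37) - 1*(-1/15) = 4 + 1/15 = 61/15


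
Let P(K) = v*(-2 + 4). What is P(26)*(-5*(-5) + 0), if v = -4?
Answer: -200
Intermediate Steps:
P(K) = -8 (P(K) = -4*(-2 + 4) = -4*2 = -8)
P(26)*(-5*(-5) + 0) = -8*(-5*(-5) + 0) = -8*(25 + 0) = -8*25 = -200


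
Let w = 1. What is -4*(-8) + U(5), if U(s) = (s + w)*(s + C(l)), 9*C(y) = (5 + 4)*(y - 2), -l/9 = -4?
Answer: 266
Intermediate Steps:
l = 36 (l = -9*(-4) = 36)
C(y) = -2 + y (C(y) = ((5 + 4)*(y - 2))/9 = (9*(-2 + y))/9 = (-18 + 9*y)/9 = -2 + y)
U(s) = (1 + s)*(34 + s) (U(s) = (s + 1)*(s + (-2 + 36)) = (1 + s)*(s + 34) = (1 + s)*(34 + s))
-4*(-8) + U(5) = -4*(-8) + (34 + 5² + 35*5) = 32 + (34 + 25 + 175) = 32 + 234 = 266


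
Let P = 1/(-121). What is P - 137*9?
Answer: -149194/121 ≈ -1233.0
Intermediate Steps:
P = -1/121 ≈ -0.0082645
P - 137*9 = -1/121 - 137*9 = -1/121 - 1233 = -149194/121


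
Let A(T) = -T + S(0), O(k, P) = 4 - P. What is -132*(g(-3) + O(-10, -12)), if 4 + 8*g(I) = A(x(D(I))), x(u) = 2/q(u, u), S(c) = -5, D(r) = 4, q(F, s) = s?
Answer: -7821/4 ≈ -1955.3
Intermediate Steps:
x(u) = 2/u
A(T) = -5 - T (A(T) = -T - 5 = -5 - T)
g(I) = -19/16 (g(I) = -½ + (-5 - 2/4)/8 = -½ + (-5 - 1*½)/8 = -½ + (-5 - ½)/8 = -½ + (⅛)*(-11/2) = -½ - 11/16 = -19/16)
-132*(g(-3) + O(-10, -12)) = -132*(-19/16 + (4 - 1*(-12))) = -132*(-19/16 + (4 + 12)) = -132*(-19/16 + 16) = -132*237/16 = -7821/4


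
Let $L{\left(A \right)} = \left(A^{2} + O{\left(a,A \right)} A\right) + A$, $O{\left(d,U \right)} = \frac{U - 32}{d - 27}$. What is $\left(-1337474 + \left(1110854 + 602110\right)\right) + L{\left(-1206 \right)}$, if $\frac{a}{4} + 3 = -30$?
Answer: $\frac{96424484}{53} \approx 1.8193 \cdot 10^{6}$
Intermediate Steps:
$a = -132$ ($a = -12 + 4 \left(-30\right) = -12 - 120 = -132$)
$O{\left(d,U \right)} = \frac{-32 + U}{-27 + d}$
$L{\left(A \right)} = A + A^{2} + A \left(\frac{32}{159} - \frac{A}{159}\right)$ ($L{\left(A \right)} = \left(A^{2} + \frac{-32 + A}{-27 - 132} A\right) + A = \left(A^{2} + \frac{-32 + A}{-159} A\right) + A = \left(A^{2} + - \frac{-32 + A}{159} A\right) + A = \left(A^{2} + \left(\frac{32}{159} - \frac{A}{159}\right) A\right) + A = \left(A^{2} + A \left(\frac{32}{159} - \frac{A}{159}\right)\right) + A = A + A^{2} + A \left(\frac{32}{159} - \frac{A}{159}\right)$)
$\left(-1337474 + \left(1110854 + 602110\right)\right) + L{\left(-1206 \right)} = \left(-1337474 + \left(1110854 + 602110\right)\right) + \frac{1}{159} \left(-1206\right) \left(191 + 158 \left(-1206\right)\right) = \left(-1337474 + 1712964\right) + \frac{1}{159} \left(-1206\right) \left(191 - 190548\right) = 375490 + \frac{1}{159} \left(-1206\right) \left(-190357\right) = 375490 + \frac{76523514}{53} = \frac{96424484}{53}$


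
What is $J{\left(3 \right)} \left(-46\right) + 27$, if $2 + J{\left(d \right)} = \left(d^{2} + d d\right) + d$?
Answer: $-847$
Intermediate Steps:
$J{\left(d \right)} = -2 + d + 2 d^{2}$ ($J{\left(d \right)} = -2 + \left(\left(d^{2} + d d\right) + d\right) = -2 + \left(\left(d^{2} + d^{2}\right) + d\right) = -2 + \left(2 d^{2} + d\right) = -2 + \left(d + 2 d^{2}\right) = -2 + d + 2 d^{2}$)
$J{\left(3 \right)} \left(-46\right) + 27 = \left(-2 + 3 + 2 \cdot 3^{2}\right) \left(-46\right) + 27 = \left(-2 + 3 + 2 \cdot 9\right) \left(-46\right) + 27 = \left(-2 + 3 + 18\right) \left(-46\right) + 27 = 19 \left(-46\right) + 27 = -874 + 27 = -847$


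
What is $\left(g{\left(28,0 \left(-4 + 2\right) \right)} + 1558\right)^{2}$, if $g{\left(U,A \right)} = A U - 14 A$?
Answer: $2427364$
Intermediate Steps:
$g{\left(U,A \right)} = - 14 A + A U$
$\left(g{\left(28,0 \left(-4 + 2\right) \right)} + 1558\right)^{2} = \left(0 \left(-4 + 2\right) \left(-14 + 28\right) + 1558\right)^{2} = \left(0 \left(-2\right) 14 + 1558\right)^{2} = \left(0 \cdot 14 + 1558\right)^{2} = \left(0 + 1558\right)^{2} = 1558^{2} = 2427364$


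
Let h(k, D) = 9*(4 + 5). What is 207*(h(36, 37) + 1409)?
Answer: 308430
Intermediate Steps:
h(k, D) = 81 (h(k, D) = 9*9 = 81)
207*(h(36, 37) + 1409) = 207*(81 + 1409) = 207*1490 = 308430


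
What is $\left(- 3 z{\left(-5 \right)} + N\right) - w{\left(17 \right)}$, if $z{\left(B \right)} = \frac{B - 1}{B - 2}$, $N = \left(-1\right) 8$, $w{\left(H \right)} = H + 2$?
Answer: $- \frac{207}{7} \approx -29.571$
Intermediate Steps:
$w{\left(H \right)} = 2 + H$
$N = -8$
$z{\left(B \right)} = \frac{-1 + B}{-2 + B}$
$\left(- 3 z{\left(-5 \right)} + N\right) - w{\left(17 \right)} = \left(- 3 \frac{-1 - 5}{-2 - 5} - 8\right) - \left(2 + 17\right) = \left(- 3 \frac{1}{-7} \left(-6\right) - 8\right) - 19 = \left(- 3 \left(\left(- \frac{1}{7}\right) \left(-6\right)\right) - 8\right) - 19 = \left(\left(-3\right) \frac{6}{7} - 8\right) - 19 = \left(- \frac{18}{7} - 8\right) - 19 = - \frac{74}{7} - 19 = - \frac{207}{7}$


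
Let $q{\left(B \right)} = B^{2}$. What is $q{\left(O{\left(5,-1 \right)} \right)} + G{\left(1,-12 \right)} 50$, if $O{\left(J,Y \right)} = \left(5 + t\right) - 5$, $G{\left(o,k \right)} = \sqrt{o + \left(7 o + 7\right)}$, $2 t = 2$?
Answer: $1 + 50 \sqrt{15} \approx 194.65$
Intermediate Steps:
$t = 1$ ($t = \frac{1}{2} \cdot 2 = 1$)
$G{\left(o,k \right)} = \sqrt{7 + 8 o}$ ($G{\left(o,k \right)} = \sqrt{o + \left(7 + 7 o\right)} = \sqrt{7 + 8 o}$)
$O{\left(J,Y \right)} = 1$ ($O{\left(J,Y \right)} = \left(5 + 1\right) - 5 = 6 - 5 = 1$)
$q{\left(O{\left(5,-1 \right)} \right)} + G{\left(1,-12 \right)} 50 = 1^{2} + \sqrt{7 + 8 \cdot 1} \cdot 50 = 1 + \sqrt{7 + 8} \cdot 50 = 1 + \sqrt{15} \cdot 50 = 1 + 50 \sqrt{15}$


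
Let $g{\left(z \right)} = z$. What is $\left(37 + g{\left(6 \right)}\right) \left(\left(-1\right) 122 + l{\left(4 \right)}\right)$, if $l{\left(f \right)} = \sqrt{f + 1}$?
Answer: $-5246 + 43 \sqrt{5} \approx -5149.9$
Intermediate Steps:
$l{\left(f \right)} = \sqrt{1 + f}$
$\left(37 + g{\left(6 \right)}\right) \left(\left(-1\right) 122 + l{\left(4 \right)}\right) = \left(37 + 6\right) \left(\left(-1\right) 122 + \sqrt{1 + 4}\right) = 43 \left(-122 + \sqrt{5}\right) = -5246 + 43 \sqrt{5}$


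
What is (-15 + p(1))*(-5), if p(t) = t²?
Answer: 70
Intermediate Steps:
(-15 + p(1))*(-5) = (-15 + 1²)*(-5) = (-15 + 1)*(-5) = -14*(-5) = 70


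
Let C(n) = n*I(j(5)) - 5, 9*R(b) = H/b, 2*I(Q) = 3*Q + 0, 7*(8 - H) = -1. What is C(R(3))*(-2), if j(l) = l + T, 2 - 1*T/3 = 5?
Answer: 286/21 ≈ 13.619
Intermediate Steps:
T = -9 (T = 6 - 3*5 = 6 - 15 = -9)
H = 57/7 (H = 8 - ⅐*(-1) = 8 + ⅐ = 57/7 ≈ 8.1429)
j(l) = -9 + l (j(l) = l - 9 = -9 + l)
I(Q) = 3*Q/2 (I(Q) = (3*Q + 0)/2 = (3*Q)/2 = 3*Q/2)
R(b) = 19/(21*b) (R(b) = (57/(7*b))/9 = 19/(21*b))
C(n) = -5 - 6*n (C(n) = n*(3*(-9 + 5)/2) - 5 = n*((3/2)*(-4)) - 5 = n*(-6) - 5 = -6*n - 5 = -5 - 6*n)
C(R(3))*(-2) = (-5 - 38/(7*3))*(-2) = (-5 - 6*19/63)*(-2) = (-5 - 38/21)*(-2) = -143/21*(-2) = 286/21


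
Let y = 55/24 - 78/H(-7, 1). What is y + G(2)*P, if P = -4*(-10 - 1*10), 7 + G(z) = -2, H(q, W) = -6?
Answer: -16913/24 ≈ -704.71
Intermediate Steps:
G(z) = -9 (G(z) = -7 - 2 = -9)
P = 80 (P = -4*(-10 - 10) = -4*(-20) = 80)
y = 367/24 (y = 55/24 - 78/(-6) = 55*(1/24) - 78*(-⅙) = 55/24 + 13 = 367/24 ≈ 15.292)
y + G(2)*P = 367/24 - 9*80 = 367/24 - 720 = -16913/24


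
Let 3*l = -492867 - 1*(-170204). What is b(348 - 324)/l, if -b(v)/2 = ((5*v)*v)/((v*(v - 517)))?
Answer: -720/159072859 ≈ -4.5262e-6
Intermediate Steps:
b(v) = -10*v/(-517 + v) (b(v) = -2*(5*v)*v/(v*(v - 517)) = -2*5*v²/(v*(-517 + v)) = -2*5*v²*1/(v*(-517 + v)) = -10*v/(-517 + v))
l = -322663/3 (l = (-492867 - 1*(-170204))/3 = (-492867 + 170204)/3 = (⅓)*(-322663) = -322663/3 ≈ -1.0755e+5)
b(348 - 324)/l = (-10*(348 - 324)/(-517 + (348 - 324)))/(-322663/3) = -10*24/(-517 + 24)*(-3/322663) = -10*24/(-493)*(-3/322663) = -10*24*(-1/493)*(-3/322663) = (240/493)*(-3/322663) = -720/159072859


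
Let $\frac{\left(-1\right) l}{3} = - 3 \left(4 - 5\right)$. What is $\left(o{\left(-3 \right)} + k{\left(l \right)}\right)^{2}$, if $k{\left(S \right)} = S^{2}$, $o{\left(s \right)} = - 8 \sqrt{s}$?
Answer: $6369 - 1296 i \sqrt{3} \approx 6369.0 - 2244.7 i$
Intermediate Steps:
$l = -9$ ($l = - 3 \left(- 3 \left(4 - 5\right)\right) = - 3 \left(\left(-3\right) \left(-1\right)\right) = \left(-3\right) 3 = -9$)
$\left(o{\left(-3 \right)} + k{\left(l \right)}\right)^{2} = \left(- 8 \sqrt{-3} + \left(-9\right)^{2}\right)^{2} = \left(- 8 i \sqrt{3} + 81\right)^{2} = \left(81 - 8 i \sqrt{3}\right)^{2}$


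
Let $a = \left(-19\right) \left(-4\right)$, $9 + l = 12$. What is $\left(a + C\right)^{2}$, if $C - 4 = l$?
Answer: $6889$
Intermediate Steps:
$l = 3$ ($l = -9 + 12 = 3$)
$a = 76$
$C = 7$ ($C = 4 + 3 = 7$)
$\left(a + C\right)^{2} = \left(76 + 7\right)^{2} = 83^{2} = 6889$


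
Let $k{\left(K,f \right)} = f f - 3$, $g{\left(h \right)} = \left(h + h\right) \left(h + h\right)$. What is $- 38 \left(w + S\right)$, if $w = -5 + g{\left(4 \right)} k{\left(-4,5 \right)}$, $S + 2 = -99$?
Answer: $-49476$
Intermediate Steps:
$S = -101$ ($S = -2 - 99 = -101$)
$g{\left(h \right)} = 4 h^{2}$ ($g{\left(h \right)} = 2 h 2 h = 4 h^{2}$)
$k{\left(K,f \right)} = -3 + f^{2}$ ($k{\left(K,f \right)} = f^{2} - 3 = -3 + f^{2}$)
$w = 1403$ ($w = -5 + 4 \cdot 4^{2} \left(-3 + 5^{2}\right) = -5 + 4 \cdot 16 \left(-3 + 25\right) = -5 + 64 \cdot 22 = -5 + 1408 = 1403$)
$- 38 \left(w + S\right) = - 38 \left(1403 - 101\right) = \left(-38\right) 1302 = -49476$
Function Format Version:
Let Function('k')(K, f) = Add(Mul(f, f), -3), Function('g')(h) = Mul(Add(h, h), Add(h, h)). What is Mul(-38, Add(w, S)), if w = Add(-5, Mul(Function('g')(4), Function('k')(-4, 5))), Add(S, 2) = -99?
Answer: -49476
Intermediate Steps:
S = -101 (S = Add(-2, -99) = -101)
Function('g')(h) = Mul(4, Pow(h, 2)) (Function('g')(h) = Mul(Mul(2, h), Mul(2, h)) = Mul(4, Pow(h, 2)))
Function('k')(K, f) = Add(-3, Pow(f, 2)) (Function('k')(K, f) = Add(Pow(f, 2), -3) = Add(-3, Pow(f, 2)))
w = 1403 (w = Add(-5, Mul(Mul(4, Pow(4, 2)), Add(-3, Pow(5, 2)))) = Add(-5, Mul(Mul(4, 16), Add(-3, 25))) = Add(-5, Mul(64, 22)) = Add(-5, 1408) = 1403)
Mul(-38, Add(w, S)) = Mul(-38, Add(1403, -101)) = Mul(-38, 1302) = -49476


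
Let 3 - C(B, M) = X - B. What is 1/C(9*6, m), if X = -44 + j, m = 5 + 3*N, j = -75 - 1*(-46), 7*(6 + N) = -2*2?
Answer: 1/130 ≈ 0.0076923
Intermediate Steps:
N = -46/7 (N = -6 + (-2*2)/7 = -6 + (1/7)*(-4) = -6 - 4/7 = -46/7 ≈ -6.5714)
j = -29 (j = -75 + 46 = -29)
m = -103/7 (m = 5 + 3*(-46/7) = 5 - 138/7 = -103/7 ≈ -14.714)
X = -73 (X = -44 - 29 = -73)
C(B, M) = 76 + B (C(B, M) = 3 - (-73 - B) = 3 + (73 + B) = 76 + B)
1/C(9*6, m) = 1/(76 + 9*6) = 1/(76 + 54) = 1/130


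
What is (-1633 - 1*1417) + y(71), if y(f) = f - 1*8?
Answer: -2987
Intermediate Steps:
y(f) = -8 + f (y(f) = f - 8 = -8 + f)
(-1633 - 1*1417) + y(71) = (-1633 - 1*1417) + (-8 + 71) = (-1633 - 1417) + 63 = -3050 + 63 = -2987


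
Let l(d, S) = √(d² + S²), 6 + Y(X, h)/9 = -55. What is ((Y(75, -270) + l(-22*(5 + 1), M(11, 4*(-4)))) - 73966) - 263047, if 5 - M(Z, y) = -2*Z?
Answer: -337562 + 3*√2017 ≈ -3.3743e+5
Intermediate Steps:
Y(X, h) = -549 (Y(X, h) = -54 + 9*(-55) = -54 - 495 = -549)
M(Z, y) = 5 + 2*Z (M(Z, y) = 5 - (-2)*Z = 5 + 2*Z)
l(d, S) = √(S² + d²)
((Y(75, -270) + l(-22*(5 + 1), M(11, 4*(-4)))) - 73966) - 263047 = ((-549 + √((5 + 2*11)² + (-22*(5 + 1))²)) - 73966) - 263047 = ((-549 + √((5 + 22)² + (-22*6)²)) - 73966) - 263047 = ((-549 + √(27² + (-132)²)) - 73966) - 263047 = ((-549 + √(729 + 17424)) - 73966) - 263047 = ((-549 + √18153) - 73966) - 263047 = ((-549 + 3*√2017) - 73966) - 263047 = (-74515 + 3*√2017) - 263047 = -337562 + 3*√2017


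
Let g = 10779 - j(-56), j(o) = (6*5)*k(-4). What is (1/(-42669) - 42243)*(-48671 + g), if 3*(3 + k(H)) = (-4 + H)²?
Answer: 23096806602352/14223 ≈ 1.6239e+9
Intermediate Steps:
k(H) = -3 + (-4 + H)²/3
j(o) = 550 (j(o) = (6*5)*(-3 + (-4 - 4)²/3) = 30*(-3 + (⅓)*(-8)²) = 30*(-3 + (⅓)*64) = 30*(-3 + 64/3) = 30*(55/3) = 550)
g = 10229 (g = 10779 - 1*550 = 10779 - 550 = 10229)
(1/(-42669) - 42243)*(-48671 + g) = (1/(-42669) - 42243)*(-48671 + 10229) = (-1/42669 - 42243)*(-38442) = -1802466568/42669*(-38442) = 23096806602352/14223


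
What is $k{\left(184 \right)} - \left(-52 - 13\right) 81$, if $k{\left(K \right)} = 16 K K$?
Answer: $546961$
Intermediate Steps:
$k{\left(K \right)} = 16 K^{2}$
$k{\left(184 \right)} - \left(-52 - 13\right) 81 = 16 \cdot 184^{2} - \left(-52 - 13\right) 81 = 16 \cdot 33856 - \left(-65\right) 81 = 541696 - -5265 = 541696 + 5265 = 546961$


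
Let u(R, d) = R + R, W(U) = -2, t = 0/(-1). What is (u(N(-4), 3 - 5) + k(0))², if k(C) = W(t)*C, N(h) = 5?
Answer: 100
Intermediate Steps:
t = 0 (t = 0*(-1) = 0)
u(R, d) = 2*R
k(C) = -2*C
(u(N(-4), 3 - 5) + k(0))² = (2*5 - 2*0)² = (10 + 0)² = 10² = 100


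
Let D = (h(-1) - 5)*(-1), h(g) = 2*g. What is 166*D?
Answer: 1162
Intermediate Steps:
D = 7 (D = (2*(-1) - 5)*(-1) = (-2 - 5)*(-1) = -7*(-1) = 7)
166*D = 166*7 = 1162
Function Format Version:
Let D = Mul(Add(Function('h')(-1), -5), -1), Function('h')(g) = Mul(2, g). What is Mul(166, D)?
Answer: 1162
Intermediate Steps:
D = 7 (D = Mul(Add(Mul(2, -1), -5), -1) = Mul(Add(-2, -5), -1) = Mul(-7, -1) = 7)
Mul(166, D) = Mul(166, 7) = 1162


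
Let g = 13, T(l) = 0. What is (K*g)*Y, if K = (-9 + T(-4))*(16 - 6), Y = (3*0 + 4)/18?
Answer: -260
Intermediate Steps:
Y = 2/9 (Y = (0 + 4)*(1/18) = 4*(1/18) = 2/9 ≈ 0.22222)
K = -90 (K = (-9 + 0)*(16 - 6) = -9*10 = -90)
(K*g)*Y = -90*13*(2/9) = -1170*2/9 = -260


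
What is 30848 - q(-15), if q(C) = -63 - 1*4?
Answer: 30915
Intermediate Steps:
q(C) = -67 (q(C) = -63 - 4 = -67)
30848 - q(-15) = 30848 - 1*(-67) = 30848 + 67 = 30915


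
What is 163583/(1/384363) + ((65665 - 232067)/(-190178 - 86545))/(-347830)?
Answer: 3025952047361002719604/48126280545 ≈ 6.2875e+10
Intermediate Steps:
163583/(1/384363) + ((65665 - 232067)/(-190178 - 86545))/(-347830) = 163583/(1/384363) - 166402/(-276723)*(-1/347830) = 163583*384363 - 166402*(-1/276723)*(-1/347830) = 62875252629 + (166402/276723)*(-1/347830) = 62875252629 - 83201/48126280545 = 3025952047361002719604/48126280545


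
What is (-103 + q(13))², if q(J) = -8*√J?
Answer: 11441 + 1648*√13 ≈ 17383.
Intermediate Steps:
(-103 + q(13))² = (-103 - 8*√13)²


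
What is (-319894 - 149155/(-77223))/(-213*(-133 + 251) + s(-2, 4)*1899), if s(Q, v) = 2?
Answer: 3529003601/235375704 ≈ 14.993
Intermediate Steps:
(-319894 - 149155/(-77223))/(-213*(-133 + 251) + s(-2, 4)*1899) = (-319894 - 149155/(-77223))/(-213*(-133 + 251) + 2*1899) = (-319894 - 149155*(-1/77223))/(-213*118 + 3798) = (-319894 + 149155/77223)/(-25134 + 3798) = -24703025207/77223/(-21336) = -24703025207/77223*(-1/21336) = 3529003601/235375704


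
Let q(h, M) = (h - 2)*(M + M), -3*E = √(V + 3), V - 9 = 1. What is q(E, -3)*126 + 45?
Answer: 1557 + 252*√13 ≈ 2465.6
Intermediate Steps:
V = 10 (V = 9 + 1 = 10)
E = -√13/3 (E = -√(10 + 3)/3 = -√13/3 ≈ -1.2019)
q(h, M) = 2*M*(-2 + h) (q(h, M) = (-2 + h)*(2*M) = 2*M*(-2 + h))
q(E, -3)*126 + 45 = (2*(-3)*(-2 - √13/3))*126 + 45 = (12 + 2*√13)*126 + 45 = (1512 + 252*√13) + 45 = 1557 + 252*√13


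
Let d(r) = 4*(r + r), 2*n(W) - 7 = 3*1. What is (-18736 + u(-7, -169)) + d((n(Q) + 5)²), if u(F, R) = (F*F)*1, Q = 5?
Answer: -17887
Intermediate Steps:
u(F, R) = F² (u(F, R) = F²*1 = F²)
n(W) = 5 (n(W) = 7/2 + (3*1)/2 = 7/2 + (½)*3 = 7/2 + 3/2 = 5)
d(r) = 8*r (d(r) = 4*(2*r) = 8*r)
(-18736 + u(-7, -169)) + d((n(Q) + 5)²) = (-18736 + (-7)²) + 8*(5 + 5)² = (-18736 + 49) + 8*10² = -18687 + 8*100 = -18687 + 800 = -17887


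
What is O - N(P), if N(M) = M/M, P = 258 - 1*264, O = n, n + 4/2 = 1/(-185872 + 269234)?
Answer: -250085/83362 ≈ -3.0000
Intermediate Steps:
n = -166723/83362 (n = -2 + 1/(-185872 + 269234) = -2 + 1/83362 = -166723/83362 ≈ -2.0000)
O = -166723/83362 ≈ -2.0000
P = -6 (P = 258 - 264 = -6)
N(M) = 1
O - N(P) = -166723/83362 - 1*1 = -166723/83362 - 1 = -250085/83362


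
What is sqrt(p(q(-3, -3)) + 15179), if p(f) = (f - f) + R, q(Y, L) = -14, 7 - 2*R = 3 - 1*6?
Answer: 4*sqrt(949) ≈ 123.22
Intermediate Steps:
R = 5 (R = 7/2 - (3 - 1*6)/2 = 7/2 - (3 - 6)/2 = 7/2 - 1/2*(-3) = 7/2 + 3/2 = 5)
p(f) = 5 (p(f) = (f - f) + 5 = 0 + 5 = 5)
sqrt(p(q(-3, -3)) + 15179) = sqrt(5 + 15179) = sqrt(15184) = 4*sqrt(949)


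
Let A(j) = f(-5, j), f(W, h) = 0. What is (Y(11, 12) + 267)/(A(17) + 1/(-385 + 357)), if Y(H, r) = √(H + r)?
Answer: -7476 - 28*√23 ≈ -7610.3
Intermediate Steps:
A(j) = 0
(Y(11, 12) + 267)/(A(17) + 1/(-385 + 357)) = (√(11 + 12) + 267)/(0 + 1/(-385 + 357)) = (√23 + 267)/(0 + 1/(-28)) = (267 + √23)/(0 - 1/28) = (267 + √23)/(-1/28) = (267 + √23)*(-28) = -7476 - 28*√23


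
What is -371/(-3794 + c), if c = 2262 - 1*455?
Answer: 371/1987 ≈ 0.18671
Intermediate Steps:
c = 1807 (c = 2262 - 455 = 1807)
-371/(-3794 + c) = -371/(-3794 + 1807) = -371/(-1987) = -1/1987*(-371) = 371/1987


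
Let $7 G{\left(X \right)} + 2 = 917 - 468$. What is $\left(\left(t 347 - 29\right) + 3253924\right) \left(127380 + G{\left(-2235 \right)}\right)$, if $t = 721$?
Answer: $\frac{3126016080774}{7} \approx 4.4657 \cdot 10^{11}$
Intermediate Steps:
$G{\left(X \right)} = \frac{447}{7}$ ($G{\left(X \right)} = - \frac{2}{7} + \frac{917 - 468}{7} = - \frac{2}{7} + \frac{1}{7} \cdot 449 = - \frac{2}{7} + \frac{449}{7} = \frac{447}{7}$)
$\left(\left(t 347 - 29\right) + 3253924\right) \left(127380 + G{\left(-2235 \right)}\right) = \left(\left(721 \cdot 347 - 29\right) + 3253924\right) \left(127380 + \frac{447}{7}\right) = \left(\left(250187 - 29\right) + 3253924\right) \frac{892107}{7} = \left(250158 + 3253924\right) \frac{892107}{7} = 3504082 \cdot \frac{892107}{7} = \frac{3126016080774}{7}$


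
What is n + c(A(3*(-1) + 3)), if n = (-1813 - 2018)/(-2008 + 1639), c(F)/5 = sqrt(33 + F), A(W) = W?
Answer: 1277/123 + 5*sqrt(33) ≈ 39.105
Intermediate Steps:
c(F) = 5*sqrt(33 + F)
n = 1277/123 (n = -3831/(-369) = -3831*(-1/369) = 1277/123 ≈ 10.382)
n + c(A(3*(-1) + 3)) = 1277/123 + 5*sqrt(33 + (3*(-1) + 3)) = 1277/123 + 5*sqrt(33 + (-3 + 3)) = 1277/123 + 5*sqrt(33 + 0) = 1277/123 + 5*sqrt(33)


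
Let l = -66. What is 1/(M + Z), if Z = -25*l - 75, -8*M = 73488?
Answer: -1/7611 ≈ -0.00013139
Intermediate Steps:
M = -9186 (M = -1/8*73488 = -9186)
Z = 1575 (Z = -25*(-66) - 75 = 1650 - 75 = 1575)
1/(M + Z) = 1/(-9186 + 1575) = 1/(-7611) = -1/7611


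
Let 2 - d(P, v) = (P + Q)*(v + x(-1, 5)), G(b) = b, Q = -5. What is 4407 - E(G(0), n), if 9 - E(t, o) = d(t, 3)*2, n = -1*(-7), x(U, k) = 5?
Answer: 4482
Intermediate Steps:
n = 7
d(P, v) = 2 - (-5 + P)*(5 + v) (d(P, v) = 2 - (P - 5)*(v + 5) = 2 - (-5 + P)*(5 + v))
E(t, o) = -75 + 16*t (E(t, o) = 9 - (27 - 5*t + 5*3 - 1*t*3)*2 = 9 - (27 - 5*t + 15 - 3*t)*2 = 9 - (42 - 8*t)*2 = 9 - (84 - 16*t) = 9 + (-84 + 16*t) = -75 + 16*t)
4407 - E(G(0), n) = 4407 - (-75 + 16*0) = 4407 - (-75 + 0) = 4407 - 1*(-75) = 4407 + 75 = 4482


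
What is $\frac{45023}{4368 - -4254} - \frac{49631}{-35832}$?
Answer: $\frac{340197103}{51490584} \approx 6.607$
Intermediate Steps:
$\frac{45023}{4368 - -4254} - \frac{49631}{-35832} = \frac{45023}{4368 + 4254} - - \frac{49631}{35832} = \frac{45023}{8622} + \frac{49631}{35832} = \frac{340197103}{51490584}$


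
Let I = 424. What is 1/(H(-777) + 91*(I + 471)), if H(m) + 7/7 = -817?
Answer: 1/80627 ≈ 1.2403e-5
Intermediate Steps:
H(m) = -818 (H(m) = -1 - 817 = -818)
1/(H(-777) + 91*(I + 471)) = 1/(-818 + 91*(424 + 471)) = 1/(-818 + 91*895) = 1/(-818 + 81445) = 1/80627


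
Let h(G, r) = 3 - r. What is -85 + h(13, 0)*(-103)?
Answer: -394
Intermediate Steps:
-85 + h(13, 0)*(-103) = -85 + (3 - 1*0)*(-103) = -85 + (3 + 0)*(-103) = -85 + 3*(-103) = -85 - 309 = -394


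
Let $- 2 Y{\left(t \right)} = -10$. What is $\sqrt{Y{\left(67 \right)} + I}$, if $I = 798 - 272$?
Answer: $3 \sqrt{59} \approx 23.043$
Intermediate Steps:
$Y{\left(t \right)} = 5$ ($Y{\left(t \right)} = \left(- \frac{1}{2}\right) \left(-10\right) = 5$)
$I = 526$
$\sqrt{Y{\left(67 \right)} + I} = \sqrt{5 + 526} = \sqrt{531} = 3 \sqrt{59}$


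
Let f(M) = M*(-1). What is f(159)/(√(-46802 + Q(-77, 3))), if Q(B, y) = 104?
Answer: 53*I*√46698/15566 ≈ 0.73578*I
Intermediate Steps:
f(M) = -M
f(159)/(√(-46802 + Q(-77, 3))) = (-1*159)/(√(-46802 + 104)) = -159*(-I*√46698/46698) = -(-53)*I*√46698/15566 = 53*I*√46698/15566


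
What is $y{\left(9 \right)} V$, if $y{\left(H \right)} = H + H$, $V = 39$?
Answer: $702$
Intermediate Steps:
$y{\left(H \right)} = 2 H$
$y{\left(9 \right)} V = 2 \cdot 9 \cdot 39 = 18 \cdot 39 = 702$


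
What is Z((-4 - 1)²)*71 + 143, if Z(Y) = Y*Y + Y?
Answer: 46293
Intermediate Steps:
Z(Y) = Y + Y² (Z(Y) = Y² + Y = Y + Y²)
Z((-4 - 1)²)*71 + 143 = ((-4 - 1)²*(1 + (-4 - 1)²))*71 + 143 = ((-5)²*(1 + (-5)²))*71 + 143 = (25*(1 + 25))*71 + 143 = (25*26)*71 + 143 = 650*71 + 143 = 46150 + 143 = 46293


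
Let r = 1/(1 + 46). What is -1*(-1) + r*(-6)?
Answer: 41/47 ≈ 0.87234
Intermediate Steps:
r = 1/47 ≈ 0.021277
-1*(-1) + r*(-6) = -1*(-1) + (1/47)*(-6) = 1 - 6/47 = 41/47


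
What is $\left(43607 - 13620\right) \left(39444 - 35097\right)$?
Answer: $130353489$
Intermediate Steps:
$\left(43607 - 13620\right) \left(39444 - 35097\right) = \left(43607 - 13620\right) 4347 = 29987 \cdot 4347 = 130353489$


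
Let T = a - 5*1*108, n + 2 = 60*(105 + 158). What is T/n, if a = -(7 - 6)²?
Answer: -541/15778 ≈ -0.034288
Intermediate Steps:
a = -1 (a = -1*1² = -1*1 = -1)
n = 15778 (n = -2 + 60*(105 + 158) = -2 + 60*263 = -2 + 15780 = 15778)
T = -541 (T = -1 - 5*1*108 = -1 - 5*108 = -1 - 540 = -541)
T/n = -541/15778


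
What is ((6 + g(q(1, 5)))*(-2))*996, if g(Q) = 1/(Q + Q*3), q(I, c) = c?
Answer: -60258/5 ≈ -12052.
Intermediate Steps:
g(Q) = 1/(4*Q) (g(Q) = 1/(Q + 3*Q) = 1/(4*Q))
((6 + g(q(1, 5)))*(-2))*996 = ((6 + (¼)/5)*(-2))*996 = ((6 + (¼)*(⅕))*(-2))*996 = ((6 + 1/20)*(-2))*996 = ((121/20)*(-2))*996 = -121/10*996 = -60258/5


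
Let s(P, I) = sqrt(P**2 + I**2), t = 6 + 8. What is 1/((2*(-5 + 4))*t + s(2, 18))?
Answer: -7/114 - sqrt(82)/228 ≈ -0.10112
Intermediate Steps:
t = 14
s(P, I) = sqrt(I**2 + P**2)
1/((2*(-5 + 4))*t + s(2, 18)) = 1/((2*(-5 + 4))*14 + sqrt(18**2 + 2**2)) = 1/((2*(-1))*14 + sqrt(324 + 4)) = 1/(-2*14 + sqrt(328)) = 1/(-28 + 2*sqrt(82))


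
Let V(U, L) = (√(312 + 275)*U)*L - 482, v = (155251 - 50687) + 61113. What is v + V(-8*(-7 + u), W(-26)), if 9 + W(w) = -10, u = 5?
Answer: 165195 - 304*√587 ≈ 1.5783e+5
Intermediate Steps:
W(w) = -19 (W(w) = -9 - 10 = -19)
v = 165677 (v = 104564 + 61113 = 165677)
V(U, L) = -482 + L*U*√587 (V(U, L) = (√587*U)*L - 482 = (U*√587)*L - 482 = L*U*√587 - 482 = -482 + L*U*√587)
v + V(-8*(-7 + u), W(-26)) = 165677 + (-482 - 19*(-8*(-7 + 5))*√587) = 165677 + (-482 - 19*(-8*(-2))*√587) = 165677 + (-482 - 19*16*√587) = 165677 + (-482 - 304*√587) = 165195 - 304*√587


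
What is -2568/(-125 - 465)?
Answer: 1284/295 ≈ 4.3525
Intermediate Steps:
-2568/(-125 - 465) = -2568/(-590) = -1/590*(-2568) = 1284/295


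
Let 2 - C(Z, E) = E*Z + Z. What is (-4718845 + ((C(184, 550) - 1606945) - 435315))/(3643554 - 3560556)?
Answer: -6862487/82998 ≈ -82.683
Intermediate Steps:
C(Z, E) = 2 - Z - E*Z (C(Z, E) = 2 - (E*Z + Z) = 2 - (Z + E*Z) = 2 + (-Z - E*Z) = 2 - Z - E*Z)
(-4718845 + ((C(184, 550) - 1606945) - 435315))/(3643554 - 3560556) = (-4718845 + (((2 - 1*184 - 1*550*184) - 1606945) - 435315))/(3643554 - 3560556) = (-4718845 + (((2 - 184 - 101200) - 1606945) - 435315))/82998 = (-4718845 + ((-101382 - 1606945) - 435315))*(1/82998) = (-4718845 + (-1708327 - 435315))*(1/82998) = (-4718845 - 2143642)*(1/82998) = -6862487*1/82998 = -6862487/82998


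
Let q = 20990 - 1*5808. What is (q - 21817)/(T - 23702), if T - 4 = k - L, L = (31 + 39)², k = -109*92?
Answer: 6635/38626 ≈ 0.17178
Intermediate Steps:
q = 15182 (q = 20990 - 5808 = 15182)
k = -10028
L = 4900 (L = 70² = 4900)
T = -14924 (T = 4 + (-10028 - 1*4900) = 4 + (-10028 - 4900) = 4 - 14928 = -14924)
(q - 21817)/(T - 23702) = (15182 - 21817)/(-14924 - 23702) = -6635/(-38626) = -6635*(-1/38626) = 6635/38626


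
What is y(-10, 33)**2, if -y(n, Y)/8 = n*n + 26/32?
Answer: 2601769/4 ≈ 6.5044e+5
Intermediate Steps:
y(n, Y) = -13/2 - 8*n**2 (y(n, Y) = -8*(n*n + 26/32) = -8*(n**2 + 26*(1/32)) = -8*(n**2 + 13/16) = -8*(13/16 + n**2) = -13/2 - 8*n**2)
y(-10, 33)**2 = (-13/2 - 8*(-10)**2)**2 = (-13/2 - 8*100)**2 = (-13/2 - 800)**2 = (-1613/2)**2 = 2601769/4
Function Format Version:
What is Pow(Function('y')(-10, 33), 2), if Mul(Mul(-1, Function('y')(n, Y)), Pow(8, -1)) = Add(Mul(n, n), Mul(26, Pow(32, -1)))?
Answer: Rational(2601769, 4) ≈ 6.5044e+5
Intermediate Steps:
Function('y')(n, Y) = Add(Rational(-13, 2), Mul(-8, Pow(n, 2))) (Function('y')(n, Y) = Mul(-8, Add(Mul(n, n), Mul(26, Pow(32, -1)))) = Mul(-8, Add(Pow(n, 2), Mul(26, Rational(1, 32)))) = Mul(-8, Add(Pow(n, 2), Rational(13, 16))) = Mul(-8, Add(Rational(13, 16), Pow(n, 2))) = Add(Rational(-13, 2), Mul(-8, Pow(n, 2))))
Pow(Function('y')(-10, 33), 2) = Pow(Add(Rational(-13, 2), Mul(-8, Pow(-10, 2))), 2) = Pow(Add(Rational(-13, 2), Mul(-8, 100)), 2) = Pow(Add(Rational(-13, 2), -800), 2) = Pow(Rational(-1613, 2), 2) = Rational(2601769, 4)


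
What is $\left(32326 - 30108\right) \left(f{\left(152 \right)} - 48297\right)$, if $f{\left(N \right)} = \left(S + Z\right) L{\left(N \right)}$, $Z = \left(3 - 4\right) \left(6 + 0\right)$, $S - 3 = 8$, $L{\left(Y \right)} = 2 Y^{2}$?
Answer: $405323974$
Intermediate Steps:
$S = 11$ ($S = 3 + 8 = 11$)
$Z = -6$ ($Z = \left(-1\right) 6 = -6$)
$f{\left(N \right)} = 10 N^{2}$ ($f{\left(N \right)} = \left(11 - 6\right) 2 N^{2} = 5 \cdot 2 N^{2} = 10 N^{2}$)
$\left(32326 - 30108\right) \left(f{\left(152 \right)} - 48297\right) = \left(32326 - 30108\right) \left(10 \cdot 152^{2} - 48297\right) = 2218 \left(10 \cdot 23104 - 48297\right) = 2218 \left(231040 - 48297\right) = 2218 \cdot 182743 = 405323974$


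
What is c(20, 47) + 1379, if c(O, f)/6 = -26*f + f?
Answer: -5671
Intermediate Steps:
c(O, f) = -150*f (c(O, f) = 6*(-26*f + f) = 6*(-25*f) = -150*f)
c(20, 47) + 1379 = -150*47 + 1379 = -7050 + 1379 = -5671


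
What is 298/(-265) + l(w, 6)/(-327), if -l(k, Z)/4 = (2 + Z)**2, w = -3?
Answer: -29606/86655 ≈ -0.34165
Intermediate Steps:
l(k, Z) = -4*(2 + Z)**2
298/(-265) + l(w, 6)/(-327) = 298/(-265) - 4*(2 + 6)**2/(-327) = 298*(-1/265) - 4*8**2*(-1/327) = -298/265 - 4*64*(-1/327) = -298/265 - 256*(-1/327) = -298/265 + 256/327 = -29606/86655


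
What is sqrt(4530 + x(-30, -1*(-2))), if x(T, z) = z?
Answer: 2*sqrt(1133) ≈ 67.320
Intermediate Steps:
sqrt(4530 + x(-30, -1*(-2))) = sqrt(4530 - 1*(-2)) = sqrt(4530 + 2) = sqrt(4532) = 2*sqrt(1133)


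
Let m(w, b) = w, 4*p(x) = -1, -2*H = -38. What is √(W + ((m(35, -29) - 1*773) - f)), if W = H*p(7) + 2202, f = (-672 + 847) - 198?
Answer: 77/2 ≈ 38.500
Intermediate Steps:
H = 19 (H = -½*(-38) = 19)
p(x) = -¼ (p(x) = (¼)*(-1) = -¼)
f = -23 (f = 175 - 198 = -23)
W = 8789/4 (W = 19*(-¼) + 2202 = -19/4 + 2202 = 8789/4 ≈ 2197.3)
√(W + ((m(35, -29) - 1*773) - f)) = √(8789/4 + ((35 - 1*773) - 1*(-23))) = √(8789/4 + ((35 - 773) + 23)) = √(8789/4 + (-738 + 23)) = √(8789/4 - 715) = √(5929/4) = 77/2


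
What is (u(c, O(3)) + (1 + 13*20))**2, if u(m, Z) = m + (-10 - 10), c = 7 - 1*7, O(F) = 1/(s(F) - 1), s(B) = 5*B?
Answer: 58081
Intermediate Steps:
O(F) = 1/(-1 + 5*F) (O(F) = 1/(5*F - 1) = 1/(-1 + 5*F))
c = 0 (c = 7 - 7 = 0)
u(m, Z) = -20 + m (u(m, Z) = m - 20 = -20 + m)
(u(c, O(3)) + (1 + 13*20))**2 = ((-20 + 0) + (1 + 13*20))**2 = (-20 + (1 + 260))**2 = (-20 + 261)**2 = 241**2 = 58081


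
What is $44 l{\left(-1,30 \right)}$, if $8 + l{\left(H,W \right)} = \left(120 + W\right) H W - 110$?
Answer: $-203192$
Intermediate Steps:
$l{\left(H,W \right)} = -118 + H W \left(120 + W\right)$ ($l{\left(H,W \right)} = -8 + \left(\left(120 + W\right) H W - 110\right) = -8 + \left(H \left(120 + W\right) W - 110\right) = -8 + \left(H W \left(120 + W\right) - 110\right) = -8 + \left(-110 + H W \left(120 + W\right)\right) = -118 + H W \left(120 + W\right)$)
$44 l{\left(-1,30 \right)} = 44 \left(-118 - 30^{2} + 120 \left(-1\right) 30\right) = 44 \left(-118 - 900 - 3600\right) = 44 \left(-4618\right) = -203192$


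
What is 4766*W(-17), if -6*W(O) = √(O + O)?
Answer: -2383*I*√34/3 ≈ -4631.7*I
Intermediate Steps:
W(O) = -√2*√O/6 (W(O) = -√(O + O)/6 = -√2*√O/6)
4766*W(-17) = 4766*(-√2*√(-17)/6) = 4766*(-√2*I*√17/6) = 4766*(-I*√34/6) = -2383*I*√34/3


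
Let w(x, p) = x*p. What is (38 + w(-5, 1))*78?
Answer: 2574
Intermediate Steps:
w(x, p) = p*x
(38 + w(-5, 1))*78 = (38 + 1*(-5))*78 = (38 - 5)*78 = 33*78 = 2574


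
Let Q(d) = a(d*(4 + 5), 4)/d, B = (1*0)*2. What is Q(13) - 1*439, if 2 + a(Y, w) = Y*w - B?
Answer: -5241/13 ≈ -403.15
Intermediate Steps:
B = 0 (B = 0*2 = 0)
a(Y, w) = -2 + Y*w (a(Y, w) = -2 + (Y*w - 1*0) = -2 + (Y*w + 0) = -2 + Y*w)
Q(d) = (-2 + 36*d)/d (Q(d) = (-2 + (d*(4 + 5))*4)/d = (-2 + (d*9)*4)/d = (-2 + (9*d)*4)/d = (-2 + 36*d)/d)
Q(13) - 1*439 = (36 - 2/13) - 1*439 = (36 - 2*1/13) - 439 = (36 - 2/13) - 439 = 466/13 - 439 = -5241/13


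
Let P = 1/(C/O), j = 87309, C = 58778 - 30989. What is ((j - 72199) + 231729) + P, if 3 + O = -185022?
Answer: 2286407982/9263 ≈ 2.4683e+5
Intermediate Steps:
C = 27789
O = -185025 (O = -3 - 185022 = -185025)
P = -61675/9263 (P = 1/(27789/(-185025)) = 1/(27789*(-1/185025)) = 1/(-9263/61675) = -61675/9263 ≈ -6.6582)
((j - 72199) + 231729) + P = ((87309 - 72199) + 231729) - 61675/9263 = (15110 + 231729) - 61675/9263 = 246839 - 61675/9263 = 2286407982/9263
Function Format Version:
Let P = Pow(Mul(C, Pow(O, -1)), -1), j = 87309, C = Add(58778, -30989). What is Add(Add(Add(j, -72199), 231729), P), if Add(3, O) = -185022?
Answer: Rational(2286407982, 9263) ≈ 2.4683e+5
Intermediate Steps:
C = 27789
O = -185025 (O = Add(-3, -185022) = -185025)
P = Rational(-61675, 9263) (P = Pow(Mul(27789, Pow(-185025, -1)), -1) = Pow(Mul(27789, Rational(-1, 185025)), -1) = Pow(Rational(-9263, 61675), -1) = Rational(-61675, 9263) ≈ -6.6582)
Add(Add(Add(j, -72199), 231729), P) = Add(Add(Add(87309, -72199), 231729), Rational(-61675, 9263)) = Add(Add(15110, 231729), Rational(-61675, 9263)) = Add(246839, Rational(-61675, 9263)) = Rational(2286407982, 9263)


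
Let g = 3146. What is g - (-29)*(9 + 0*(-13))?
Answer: 3407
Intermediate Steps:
g - (-29)*(9 + 0*(-13)) = 3146 - (-29)*(9 + 0*(-13)) = 3146 - (-29)*(9 + 0) = 3146 - (-29)*9 = 3146 - 1*(-261) = 3146 + 261 = 3407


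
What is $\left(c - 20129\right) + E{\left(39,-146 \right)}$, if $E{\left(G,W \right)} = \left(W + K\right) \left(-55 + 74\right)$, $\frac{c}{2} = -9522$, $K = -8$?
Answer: $-42099$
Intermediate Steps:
$c = -19044$ ($c = 2 \left(-9522\right) = -19044$)
$E{\left(G,W \right)} = -152 + 19 W$ ($E{\left(G,W \right)} = \left(W - 8\right) \left(-55 + 74\right) = \left(-8 + W\right) 19 = -152 + 19 W$)
$\left(c - 20129\right) + E{\left(39,-146 \right)} = \left(-19044 - 20129\right) + \left(-152 + 19 \left(-146\right)\right) = \left(-19044 - 20129\right) - 2926 = -39173 - 2926 = -42099$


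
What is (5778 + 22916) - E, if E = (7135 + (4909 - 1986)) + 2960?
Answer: 15676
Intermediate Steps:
E = 13018 (E = (7135 + 2923) + 2960 = 10058 + 2960 = 13018)
(5778 + 22916) - E = (5778 + 22916) - 1*13018 = 28694 - 13018 = 15676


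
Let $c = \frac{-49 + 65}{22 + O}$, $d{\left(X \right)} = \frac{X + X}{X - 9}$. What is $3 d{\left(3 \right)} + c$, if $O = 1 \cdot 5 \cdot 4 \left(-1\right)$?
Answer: $5$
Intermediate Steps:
$O = -20$ ($O = 5 \cdot 4 \left(-1\right) = 20 \left(-1\right) = -20$)
$d{\left(X \right)} = \frac{2 X}{-9 + X}$
$c = 8$ ($c = \frac{-49 + 65}{22 - 20} = \frac{16}{2} = 16 \cdot \frac{1}{2} = 8$)
$3 d{\left(3 \right)} + c = 3 \cdot 2 \cdot 3 \frac{1}{-9 + 3} + 8 = 3 \cdot 2 \cdot 3 \frac{1}{-6} + 8 = 3 \cdot 2 \cdot 3 \left(- \frac{1}{6}\right) + 8 = 3 \left(-1\right) + 8 = -3 + 8 = 5$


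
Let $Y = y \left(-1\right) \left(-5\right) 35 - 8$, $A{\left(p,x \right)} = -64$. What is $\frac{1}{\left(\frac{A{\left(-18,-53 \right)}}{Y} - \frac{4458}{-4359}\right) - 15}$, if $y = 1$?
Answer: $- \frac{242651}{3484595} \approx -0.069635$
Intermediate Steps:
$Y = 167$ ($Y = 1 \left(-1\right) \left(-5\right) 35 - 8 = \left(-1\right) \left(-5\right) 35 - 8 = 5 \cdot 35 - 8 = 175 - 8 = 167$)
$\frac{1}{\left(\frac{A{\left(-18,-53 \right)}}{Y} - \frac{4458}{-4359}\right) - 15} = \frac{1}{\left(- \frac{64}{167} - \frac{4458}{-4359}\right) - 15} = \frac{1}{\left(\left(-64\right) \frac{1}{167} - - \frac{1486}{1453}\right) - 15} = \frac{1}{\left(- \frac{64}{167} + \frac{1486}{1453}\right) - 15} = \frac{1}{\frac{155170}{242651} - 15} = \frac{1}{- \frac{3484595}{242651}} = - \frac{242651}{3484595}$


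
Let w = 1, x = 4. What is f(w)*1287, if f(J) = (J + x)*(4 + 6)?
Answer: 64350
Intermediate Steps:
f(J) = 40 + 10*J (f(J) = (J + 4)*(4 + 6) = (4 + J)*10 = 40 + 10*J)
f(w)*1287 = (40 + 10*1)*1287 = (40 + 10)*1287 = 50*1287 = 64350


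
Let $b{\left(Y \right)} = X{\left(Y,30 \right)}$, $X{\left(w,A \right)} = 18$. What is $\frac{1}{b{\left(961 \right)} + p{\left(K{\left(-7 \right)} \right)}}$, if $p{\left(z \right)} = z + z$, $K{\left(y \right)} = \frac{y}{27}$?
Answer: $\frac{27}{472} \approx 0.057203$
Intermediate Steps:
$K{\left(y \right)} = \frac{y}{27}$ ($K{\left(y \right)} = y \frac{1}{27} = \frac{y}{27}$)
$b{\left(Y \right)} = 18$
$p{\left(z \right)} = 2 z$
$\frac{1}{b{\left(961 \right)} + p{\left(K{\left(-7 \right)} \right)}} = \frac{1}{18 + 2 \cdot \frac{1}{27} \left(-7\right)} = \frac{1}{18 + 2 \left(- \frac{7}{27}\right)} = \frac{1}{18 - \frac{14}{27}} = \frac{1}{\frac{472}{27}} = \frac{27}{472}$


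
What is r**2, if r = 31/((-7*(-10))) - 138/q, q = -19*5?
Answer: 6355441/1768900 ≈ 3.5929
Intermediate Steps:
q = -95
r = 2521/1330 (r = 31/((-7*(-10))) - 138/(-95) = 31/70 - 138*(-1/95) = 31*(1/70) + 138/95 = 31/70 + 138/95 = 2521/1330 ≈ 1.8955)
r**2 = (2521/1330)**2 = 6355441/1768900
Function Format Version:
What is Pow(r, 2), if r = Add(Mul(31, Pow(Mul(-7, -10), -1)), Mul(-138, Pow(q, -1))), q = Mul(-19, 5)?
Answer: Rational(6355441, 1768900) ≈ 3.5929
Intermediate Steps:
q = -95
r = Rational(2521, 1330) (r = Add(Mul(31, Pow(Mul(-7, -10), -1)), Mul(-138, Pow(-95, -1))) = Add(Mul(31, Pow(70, -1)), Mul(-138, Rational(-1, 95))) = Add(Mul(31, Rational(1, 70)), Rational(138, 95)) = Add(Rational(31, 70), Rational(138, 95)) = Rational(2521, 1330) ≈ 1.8955)
Pow(r, 2) = Pow(Rational(2521, 1330), 2) = Rational(6355441, 1768900)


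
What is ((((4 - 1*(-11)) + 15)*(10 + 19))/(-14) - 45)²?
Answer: 562500/49 ≈ 11480.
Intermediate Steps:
((((4 - 1*(-11)) + 15)*(10 + 19))/(-14) - 45)² = ((((4 + 11) + 15)*29)*(-1/14) - 45)² = (((15 + 15)*29)*(-1/14) - 45)² = ((30*29)*(-1/14) - 45)² = (870*(-1/14) - 45)² = (-435/7 - 45)² = (-750/7)² = 562500/49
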